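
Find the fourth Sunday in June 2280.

June 1, 2280 is a Tuesday.
The first Sunday is therefore June 6 (5 days later).
The fourth Sunday is 6 + 3×7 = June 27.

June 27, 2280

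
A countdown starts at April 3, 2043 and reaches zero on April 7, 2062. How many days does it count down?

Apr 3, 2043 → Apr 3, 2044: 366 days (Feb 29, 2044 is in that span).
Apr 3, 2044 → Apr 3, 2045: 365 days.
Apr 3, 2045 → Apr 3, 2046: 365 days.
Apr 3, 2046 → Apr 3, 2047: 365 days.
Apr 3, 2047 → Apr 3, 2048: 366 days (Feb 29, 2048 is in that span).
Apr 3, 2048 → Apr 3, 2049: 365 days.
Apr 3, 2049 → Apr 3, 2050: 365 days.
Apr 3, 2050 → Apr 3, 2051: 365 days.
Apr 3, 2051 → Apr 3, 2052: 366 days (Feb 29, 2052 is in that span).
Apr 3, 2052 → Apr 3, 2053: 365 days.
Apr 3, 2053 → Apr 3, 2054: 365 days.
Apr 3, 2054 → Apr 3, 2055: 365 days.
Apr 3, 2055 → Apr 3, 2056: 366 days (Feb 29, 2056 is in that span).
Apr 3, 2056 → Apr 3, 2057: 365 days.
Apr 3, 2057 → Apr 3, 2058: 365 days.
Apr 3, 2058 → Apr 3, 2059: 365 days.
Apr 3, 2059 → Apr 3, 2060: 366 days (Feb 29, 2060 is in that span).
Apr 3, 2060 → Apr 3, 2061: 365 days.
Apr 3, 2061 → May 3, 2061: 30 days (April has 30).
May 3, 2061 → Jun 3, 2061: 31 days (May has 31).
Jun 3, 2061 → Jul 3, 2061: 30 days (June has 30).
Jul 3, 2061 → Aug 3, 2061: 31 days (July has 31).
Aug 3, 2061 → Sep 3, 2061: 31 days (August has 31).
Sep 3, 2061 → Oct 3, 2061: 30 days (September has 30).
Oct 3, 2061 → Nov 3, 2061: 31 days (October has 31).
Nov 3, 2061 → Dec 3, 2061: 30 days (November has 30).
Dec 3, 2061 → Jan 3, 2062: 31 days (December has 31).
Jan 3, 2062 → Feb 3, 2062: 31 days (January has 31).
Feb 3, 2062 → Mar 3, 2062: 28 days (February has 28).
Mar 3, 2062 → Apr 3, 2062: 31 days (March has 31).
Apr 3, 2062 → Apr 7, 2062: 4 days.
Total: 6944 days.

6944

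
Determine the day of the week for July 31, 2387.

Friday

Doomsday rule: the anchor day for the 2300s is Wednesday. For year 87: 87÷12 = 7 r 3, and 3÷4 = 0, so 7+3+0 = 10.
Wednesday + 10 ≡ Saturday — that's 2387's doomsday.
In July the doomsday date is Jul 11.
Jul 31 is 20 days after Jul 11; 20 mod 7 = 6, so Saturday + 6 = Friday.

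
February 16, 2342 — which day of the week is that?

Doomsday rule: the anchor day for the 2300s is Wednesday. For year 42: 42÷12 = 3 r 6, and 6÷4 = 1, so 3+6+1 = 10.
Wednesday + 10 ≡ Saturday — that's 2342's doomsday.
In February the doomsday date is Feb 28 (2342 is not a leap year).
Feb 16 is 12 days before Feb 28; 12 mod 7 = 5, so Saturday − 5 = Monday.

Monday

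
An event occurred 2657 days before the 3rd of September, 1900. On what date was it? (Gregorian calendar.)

May 25, 1893

−365 (one year) → Sep 3, 1899 (2292 left).
−365 (one year) → Sep 3, 1898 (1927 left).
−365 (one year) → Sep 3, 1897 (1562 left).
−365 (one year) → Sep 3, 1896 (1197 left).
−366 (one year; includes Feb 29, 1896) → Sep 3, 1895 (831 left).
−365 (one year) → Sep 3, 1894 (466 left).
−365 (one year) → Sep 3, 1893 (101 left).
−3 → Aug 31, 1893 (end of Aug, 31 days; 98 left).
−31 → Jul 31, 1893 (end of Jul, 31 days; 67 left).
−31 → Jun 30, 1893 (end of Jun, 30 days; 36 left).
−30 → May 31, 1893 (end of May, 31 days; 6 left).
−6 → May 25, 1893.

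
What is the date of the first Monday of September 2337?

September 1, 2337 is a Wednesday.
The first Monday is therefore September 6 (5 days later).

September 6, 2337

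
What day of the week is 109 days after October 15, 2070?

Sunday

First find the weekday of Oct 15, 2070. Doomsday rule: the anchor day for the 2000s is Tuesday. For year 70: 70÷12 = 5 r 10, and 10÷4 = 2, so 5+10+2 = 17.
Tuesday + 17 ≡ Friday — that's 2070's doomsday.
In October the doomsday date is Oct 10.
Oct 15 is 5 days after Oct 10; 5 mod 7 = 5, so Friday + 5 = Wednesday.
109 mod 7 = 4, so 109 days after a Wednesday is Wednesday + 4 = Sunday.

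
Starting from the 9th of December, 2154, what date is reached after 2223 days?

January 9, 2161

+365 (one year) → Dec 9, 2155 (1858 left).
+366 (one year; includes Feb 29, 2156) → Dec 9, 2156 (1492 left).
+365 (one year) → Dec 9, 2157 (1127 left).
+365 (one year) → Dec 9, 2158 (762 left).
+365 (one year) → Dec 9, 2159 (397 left).
Dec has 31 days: +23 → Jan 1, 2160 (374 left).
Jan has 31 days: +31 → Feb 1, 2160 (343 left).
Feb has 29 days: +29 → Mar 1, 2160 (314 left).
Mar has 31 days: +31 → Apr 1, 2160 (283 left).
Apr has 30 days: +30 → May 1, 2160 (253 left).
May has 31 days: +31 → Jun 1, 2160 (222 left).
Jun has 30 days: +30 → Jul 1, 2160 (192 left).
Jul has 31 days: +31 → Aug 1, 2160 (161 left).
Aug has 31 days: +31 → Sep 1, 2160 (130 left).
Sep has 30 days: +30 → Oct 1, 2160 (100 left).
Oct has 31 days: +31 → Nov 1, 2160 (69 left).
Nov has 30 days: +30 → Dec 1, 2160 (39 left).
Dec has 31 days: +31 → Jan 1, 2161 (8 left).
+8 → Jan 9, 2161.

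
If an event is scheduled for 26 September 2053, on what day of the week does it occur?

January 1, 2053 is a Wednesday.
Jan 1, 2053 → Feb 1, 2053: 31 days (January has 31).
Feb 1, 2053 → Mar 1, 2053: 28 days (February has 28).
Mar 1, 2053 → Apr 1, 2053: 31 days (March has 31).
Apr 1, 2053 → May 1, 2053: 30 days (April has 30).
May 1, 2053 → Jun 1, 2053: 31 days (May has 31).
Jun 1, 2053 → Jul 1, 2053: 30 days (June has 30).
Jul 1, 2053 → Aug 1, 2053: 31 days (July has 31).
Aug 1, 2053 → Sep 1, 2053: 31 days (August has 31).
Sep 1, 2053 → Sep 26, 2053: 25 days.
Total: 268 days.
268 mod 7 = 2, so Wednesday + 2 = Friday.

Friday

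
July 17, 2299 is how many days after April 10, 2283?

Apr 10, 2283 → Apr 10, 2284: 366 days (Feb 29, 2284 is in that span).
Apr 10, 2284 → Apr 10, 2285: 365 days.
Apr 10, 2285 → Apr 10, 2286: 365 days.
Apr 10, 2286 → Apr 10, 2287: 365 days.
Apr 10, 2287 → Apr 10, 2288: 366 days (Feb 29, 2288 is in that span).
Apr 10, 2288 → Apr 10, 2289: 365 days.
Apr 10, 2289 → Apr 10, 2290: 365 days.
Apr 10, 2290 → Apr 10, 2291: 365 days.
Apr 10, 2291 → Apr 10, 2292: 366 days (Feb 29, 2292 is in that span).
Apr 10, 2292 → Apr 10, 2293: 365 days.
Apr 10, 2293 → Apr 10, 2294: 365 days.
Apr 10, 2294 → Apr 10, 2295: 365 days.
Apr 10, 2295 → Apr 10, 2296: 366 days (Feb 29, 2296 is in that span).
Apr 10, 2296 → Apr 10, 2297: 365 days.
Apr 10, 2297 → Apr 10, 2298: 365 days.
Apr 10, 2298 → Apr 10, 2299: 365 days.
Apr 10, 2299 → May 10, 2299: 30 days (April has 30).
May 10, 2299 → Jun 10, 2299: 31 days (May has 31).
Jun 10, 2299 → Jul 10, 2299: 30 days (June has 30).
Jul 10, 2299 → Jul 17, 2299: 7 days.
Total: 5942 days.

5942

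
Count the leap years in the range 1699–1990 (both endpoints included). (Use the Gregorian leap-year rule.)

Multiples of 4 in [1699,1990]: 73.
Of those, multiples of 100: 3 (not leap unless ÷400).
Multiples of 400: 0.
Leap years = 73 − 3 + 0 = 70.

70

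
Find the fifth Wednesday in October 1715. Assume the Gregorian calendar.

October 1, 1715 is a Tuesday.
The first Wednesday is therefore October 2 (1 days later).
The fifth Wednesday is 2 + 4×7 = October 30.

October 30, 1715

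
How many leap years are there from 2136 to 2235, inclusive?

Multiples of 4 in [2136,2235]: 25.
Of those, multiples of 100: 1 (not leap unless ÷400).
Multiples of 400: 0.
Leap years = 25 − 1 + 0 = 24.

24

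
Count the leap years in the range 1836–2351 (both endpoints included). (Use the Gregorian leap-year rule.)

Multiples of 4 in [1836,2351]: 129.
Of those, multiples of 100: 5 (not leap unless ÷400).
Multiples of 400: 1.
Leap years = 129 − 5 + 1 = 125.

125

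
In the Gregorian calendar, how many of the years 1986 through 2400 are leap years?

Multiples of 4 in [1986,2400]: 104.
Of those, multiples of 100: 5 (not leap unless ÷400).
Multiples of 400: 2.
Leap years = 104 − 5 + 2 = 101.

101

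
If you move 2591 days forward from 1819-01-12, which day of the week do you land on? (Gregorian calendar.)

Wednesday

Jan 12, 1819 is a Tuesday.
2591 mod 7 = 1, so 2591 days after a Tuesday is Tuesday + 1 = Wednesday.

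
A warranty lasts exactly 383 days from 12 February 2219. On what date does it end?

March 1, 2220

Feb has 28 days: +17 → Mar 1, 2219 (366 left).
Mar has 31 days: +31 → Apr 1, 2219 (335 left).
Apr has 30 days: +30 → May 1, 2219 (305 left).
May has 31 days: +31 → Jun 1, 2219 (274 left).
Jun has 30 days: +30 → Jul 1, 2219 (244 left).
Jul has 31 days: +31 → Aug 1, 2219 (213 left).
Aug has 31 days: +31 → Sep 1, 2219 (182 left).
Sep has 30 days: +30 → Oct 1, 2219 (152 left).
Oct has 31 days: +31 → Nov 1, 2219 (121 left).
Nov has 30 days: +30 → Dec 1, 2219 (91 left).
Dec has 31 days: +31 → Jan 1, 2220 (60 left).
Jan has 31 days: +31 → Feb 1, 2220 (29 left).
Feb has 29 days: +29 → Mar 1, 2220 (0 left).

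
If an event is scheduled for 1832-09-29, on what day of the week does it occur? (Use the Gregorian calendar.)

Saturday

Doomsday rule: the anchor day for the 1800s is Friday. For year 32: 32÷12 = 2 r 8, and 8÷4 = 2, so 2+8+2 = 12.
Friday + 12 ≡ Wednesday — that's 1832's doomsday.
In September the doomsday date is Sep 5.
Sep 29 is 24 days after Sep 5; 24 mod 7 = 3, so Wednesday + 3 = Saturday.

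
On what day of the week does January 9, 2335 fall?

Doomsday rule: the anchor day for the 2300s is Wednesday. For year 35: 35÷12 = 2 r 11, and 11÷4 = 2, so 2+11+2 = 15.
Wednesday + 15 ≡ Thursday — that's 2335's doomsday.
In January the doomsday date is Jan 3 (2335 is not a leap year).
Jan 9 is 6 days after Jan 3; 6 mod 7 = 6, so Thursday + 6 = Wednesday.

Wednesday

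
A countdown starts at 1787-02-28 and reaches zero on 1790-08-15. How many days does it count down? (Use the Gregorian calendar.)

Feb 28, 1787 → Feb 28, 1788: 365 days.
Feb 28, 1788 → Feb 28, 1789: 366 days (Feb 29, 1788 is in that span).
Feb 28, 1789 → Feb 28, 1790: 365 days.
Feb 28, 1790 → Mar 28, 1790: 28 days (February has 28).
Mar 28, 1790 → Apr 28, 1790: 31 days (March has 31).
Apr 28, 1790 → May 28, 1790: 30 days (April has 30).
May 28, 1790 → Jun 28, 1790: 31 days (May has 31).
Jun 28, 1790 → Jul 28, 1790: 30 days (June has 30).
Jul 28, 1790 → Aug 15, 1790: 18 days.
Total: 1264 days.

1264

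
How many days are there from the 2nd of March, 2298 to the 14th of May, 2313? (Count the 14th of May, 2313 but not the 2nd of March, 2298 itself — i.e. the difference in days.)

5551

Mar 2, 2298 → Mar 2, 2299: 365 days.
Mar 2, 2299 → Mar 2, 2300: 365 days.
Mar 2, 2300 → Mar 2, 2301: 365 days.
Mar 2, 2301 → Mar 2, 2302: 365 days.
Mar 2, 2302 → Mar 2, 2303: 365 days.
Mar 2, 2303 → Mar 2, 2304: 366 days (Feb 29, 2304 is in that span).
Mar 2, 2304 → Mar 2, 2305: 365 days.
Mar 2, 2305 → Mar 2, 2306: 365 days.
Mar 2, 2306 → Mar 2, 2307: 365 days.
Mar 2, 2307 → Mar 2, 2308: 366 days (Feb 29, 2308 is in that span).
Mar 2, 2308 → Mar 2, 2309: 365 days.
Mar 2, 2309 → Mar 2, 2310: 365 days.
Mar 2, 2310 → Mar 2, 2311: 365 days.
Mar 2, 2311 → Mar 2, 2312: 366 days (Feb 29, 2312 is in that span).
Mar 2, 2312 → Mar 2, 2313: 365 days.
Mar 2, 2313 → Apr 2, 2313: 31 days (March has 31).
Apr 2, 2313 → May 2, 2313: 30 days (April has 30).
May 2, 2313 → May 14, 2313: 12 days.
Total: 5551 days.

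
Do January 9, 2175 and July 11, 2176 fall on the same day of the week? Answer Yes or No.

No

From Jan 9, 2175 to Jul 11, 2176 is 549 days.
549 mod 7 = 3, so they are different weekdays.
(Jan 9, 2175 is a Monday; Jul 11, 2176 is a Thursday.)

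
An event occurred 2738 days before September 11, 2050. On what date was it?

−365 (one year) → Sep 11, 2049 (2373 left).
−365 (one year) → Sep 11, 2048 (2008 left).
−366 (one year; includes Feb 29, 2048) → Sep 11, 2047 (1642 left).
−365 (one year) → Sep 11, 2046 (1277 left).
−365 (one year) → Sep 11, 2045 (912 left).
−365 (one year) → Sep 11, 2044 (547 left).
−366 (one year; includes Feb 29, 2044) → Sep 11, 2043 (181 left).
−11 → Aug 31, 2043 (end of Aug, 31 days; 170 left).
−31 → Jul 31, 2043 (end of Jul, 31 days; 139 left).
−31 → Jun 30, 2043 (end of Jun, 30 days; 108 left).
−30 → May 31, 2043 (end of May, 31 days; 78 left).
−31 → Apr 30, 2043 (end of Apr, 30 days; 47 left).
−30 → Mar 31, 2043 (end of Mar, 31 days; 17 left).
−17 → Mar 14, 2043.

March 14, 2043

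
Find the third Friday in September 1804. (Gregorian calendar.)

September 21, 1804

September 1, 1804 is a Saturday.
The first Friday is therefore September 7 (6 days later).
The third Friday is 7 + 2×7 = September 21.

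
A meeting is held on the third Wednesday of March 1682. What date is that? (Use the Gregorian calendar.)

March 1, 1682 is a Sunday.
The first Wednesday is therefore March 4 (3 days later).
The third Wednesday is 4 + 2×7 = March 18.

March 18, 1682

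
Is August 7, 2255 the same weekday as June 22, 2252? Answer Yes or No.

Yes

From Jun 22, 2252 to Aug 7, 2255 is 1141 days.
1141 mod 7 = 0, so they are the same weekday.
(Jun 22, 2252 is a Tuesday; Aug 7, 2255 is a Tuesday.)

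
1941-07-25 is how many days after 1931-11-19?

Nov 19, 1931 → Nov 19, 1932: 366 days (Feb 29, 1932 is in that span).
Nov 19, 1932 → Nov 19, 1933: 365 days.
Nov 19, 1933 → Nov 19, 1934: 365 days.
Nov 19, 1934 → Nov 19, 1935: 365 days.
Nov 19, 1935 → Nov 19, 1936: 366 days (Feb 29, 1936 is in that span).
Nov 19, 1936 → Nov 19, 1937: 365 days.
Nov 19, 1937 → Nov 19, 1938: 365 days.
Nov 19, 1938 → Nov 19, 1939: 365 days.
Nov 19, 1939 → Nov 19, 1940: 366 days (Feb 29, 1940 is in that span).
Nov 19, 1940 → Dec 19, 1940: 30 days (November has 30).
Dec 19, 1940 → Jan 19, 1941: 31 days (December has 31).
Jan 19, 1941 → Feb 19, 1941: 31 days (January has 31).
Feb 19, 1941 → Mar 19, 1941: 28 days (February has 28).
Mar 19, 1941 → Apr 19, 1941: 31 days (March has 31).
Apr 19, 1941 → May 19, 1941: 30 days (April has 30).
May 19, 1941 → Jun 19, 1941: 31 days (May has 31).
Jun 19, 1941 → Jul 19, 1941: 30 days (June has 30).
Jul 19, 1941 → Jul 25, 1941: 6 days.
Total: 3536 days.

3536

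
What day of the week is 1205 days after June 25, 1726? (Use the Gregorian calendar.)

Wednesday

Jun 25, 1726 is a Tuesday.
1205 mod 7 = 1, so 1205 days after a Tuesday is Tuesday + 1 = Wednesday.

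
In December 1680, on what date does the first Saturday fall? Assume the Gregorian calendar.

December 7, 1680

December 1, 1680 is a Sunday.
The first Saturday is therefore December 7 (6 days later).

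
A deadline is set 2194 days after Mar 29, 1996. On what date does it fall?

+365 (one year) → Mar 29, 1997 (1829 left).
+365 (one year) → Mar 29, 1998 (1464 left).
+365 (one year) → Mar 29, 1999 (1099 left).
+366 (one year; includes Feb 29, 2000) → Mar 29, 2000 (733 left).
+365 (one year) → Mar 29, 2001 (368 left).
Mar has 31 days: +3 → Apr 1, 2001 (365 left).
Apr has 30 days: +30 → May 1, 2001 (335 left).
May has 31 days: +31 → Jun 1, 2001 (304 left).
Jun has 30 days: +30 → Jul 1, 2001 (274 left).
Jul has 31 days: +31 → Aug 1, 2001 (243 left).
Aug has 31 days: +31 → Sep 1, 2001 (212 left).
Sep has 30 days: +30 → Oct 1, 2001 (182 left).
Oct has 31 days: +31 → Nov 1, 2001 (151 left).
Nov has 30 days: +30 → Dec 1, 2001 (121 left).
Dec has 31 days: +31 → Jan 1, 2002 (90 left).
Jan has 31 days: +31 → Feb 1, 2002 (59 left).
Feb has 28 days: +28 → Mar 1, 2002 (31 left).
Mar has 31 days: +31 → Apr 1, 2002 (0 left).

April 1, 2002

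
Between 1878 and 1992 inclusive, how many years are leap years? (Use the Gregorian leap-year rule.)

Multiples of 4 in [1878,1992]: 29.
Of those, multiples of 100: 1 (not leap unless ÷400).
Multiples of 400: 0.
Leap years = 29 − 1 + 0 = 28.

28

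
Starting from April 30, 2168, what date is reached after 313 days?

Apr has 30 days: +1 → May 1, 2168 (312 left).
May has 31 days: +31 → Jun 1, 2168 (281 left).
Jun has 30 days: +30 → Jul 1, 2168 (251 left).
Jul has 31 days: +31 → Aug 1, 2168 (220 left).
Aug has 31 days: +31 → Sep 1, 2168 (189 left).
Sep has 30 days: +30 → Oct 1, 2168 (159 left).
Oct has 31 days: +31 → Nov 1, 2168 (128 left).
Nov has 30 days: +30 → Dec 1, 2168 (98 left).
Dec has 31 days: +31 → Jan 1, 2169 (67 left).
Jan has 31 days: +31 → Feb 1, 2169 (36 left).
Feb has 28 days: +28 → Mar 1, 2169 (8 left).
+8 → Mar 9, 2169.

March 9, 2169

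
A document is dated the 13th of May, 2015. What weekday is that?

January 1, 2015 is a Thursday.
Jan 1, 2015 → Feb 1, 2015: 31 days (January has 31).
Feb 1, 2015 → Mar 1, 2015: 28 days (February has 28).
Mar 1, 2015 → Apr 1, 2015: 31 days (March has 31).
Apr 1, 2015 → May 1, 2015: 30 days (April has 30).
May 1, 2015 → May 13, 2015: 12 days.
Total: 132 days.
132 mod 7 = 6, so Thursday + 6 = Wednesday.

Wednesday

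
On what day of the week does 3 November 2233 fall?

Doomsday rule: the anchor day for the 2200s is Friday. For year 33: 33÷12 = 2 r 9, and 9÷4 = 2, so 2+9+2 = 13.
Friday + 13 ≡ Thursday — that's 2233's doomsday.
In November the doomsday date is Nov 7.
Nov 3 is 4 days before Nov 7; 4 mod 7 = 4, so Thursday − 4 = Sunday.

Sunday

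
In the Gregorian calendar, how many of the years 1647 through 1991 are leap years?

Multiples of 4 in [1647,1991]: 86.
Of those, multiples of 100: 3 (not leap unless ÷400).
Multiples of 400: 0.
Leap years = 86 − 3 + 0 = 83.

83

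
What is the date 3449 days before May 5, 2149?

November 25, 2139

−365 (one year) → May 5, 2148 (3084 left).
−366 (one year; includes Feb 29, 2148) → May 5, 2147 (2718 left).
−365 (one year) → May 5, 2146 (2353 left).
−365 (one year) → May 5, 2145 (1988 left).
−365 (one year) → May 5, 2144 (1623 left).
−366 (one year; includes Feb 29, 2144) → May 5, 2143 (1257 left).
−365 (one year) → May 5, 2142 (892 left).
−365 (one year) → May 5, 2141 (527 left).
−365 (one year) → May 5, 2140 (162 left).
−5 → Apr 30, 2140 (end of Apr, 30 days; 157 left).
−30 → Mar 31, 2140 (end of Mar, 31 days; 127 left).
−31 → Feb 29, 2140 (end of Feb, 29 days; 96 left).
−29 → Jan 31, 2140 (end of Jan, 31 days; 67 left).
−31 → Dec 31, 2139 (end of Dec, 31 days; 36 left).
−31 → Nov 30, 2139 (end of Nov, 30 days; 5 left).
−5 → Nov 25, 2139.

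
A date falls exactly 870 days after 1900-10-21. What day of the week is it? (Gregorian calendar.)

Oct 21, 1900 is a Sunday.
870 mod 7 = 2, so 870 days after a Sunday is Sunday + 2 = Tuesday.

Tuesday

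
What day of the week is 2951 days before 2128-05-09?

Wednesday

First find the weekday of May 9, 2128. Doomsday rule: the anchor day for the 2100s is Sunday. For year 28: 28÷12 = 2 r 4, and 4÷4 = 1, so 2+4+1 = 7.
Sunday + 7 ≡ Sunday — that's 2128's doomsday.
In May the doomsday date is May 9.
May 9 is the doomsday itself: Sunday.
2951 mod 7 = 4, so 2951 days before a Sunday is Sunday − 4 = Wednesday.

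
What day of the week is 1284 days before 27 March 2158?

Friday

First find the weekday of Mar 27, 2158. Doomsday rule: the anchor day for the 2100s is Sunday. For year 58: 58÷12 = 4 r 10, and 10÷4 = 2, so 4+10+2 = 16.
Sunday + 16 ≡ Tuesday — that's 2158's doomsday.
In March the doomsday date is Mar 14.
Mar 27 is 13 days after Mar 14; 13 mod 7 = 6, so Tuesday + 6 = Monday.
1284 mod 7 = 3, so 1284 days before a Monday is Monday − 3 = Friday.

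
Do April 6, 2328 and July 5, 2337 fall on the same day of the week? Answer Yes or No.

No

From Apr 6, 2328 to Jul 5, 2337 is 3377 days.
3377 mod 7 = 3, so they are different weekdays.
(Apr 6, 2328 is a Friday; Jul 5, 2337 is a Monday.)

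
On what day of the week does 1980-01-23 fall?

Wednesday

Doomsday rule: the anchor day for the 1900s is Wednesday. For year 80: 80÷12 = 6 r 8, and 8÷4 = 2, so 6+8+2 = 16.
Wednesday + 16 ≡ Friday — that's 1980's doomsday.
In January the doomsday date is Jan 4 (1980 is a leap year (divisible by 4)).
Jan 23 is 19 days after Jan 4; 19 mod 7 = 5, so Friday + 5 = Wednesday.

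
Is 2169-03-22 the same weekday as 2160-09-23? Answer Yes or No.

From Sep 23, 2160 to Mar 22, 2169 is 3102 days.
3102 mod 7 = 1, so they are different weekdays.
(Sep 23, 2160 is a Tuesday; Mar 22, 2169 is a Wednesday.)

No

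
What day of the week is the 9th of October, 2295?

Wednesday

Doomsday rule: the anchor day for the 2200s is Friday. For year 95: 95÷12 = 7 r 11, and 11÷4 = 2, so 7+11+2 = 20.
Friday + 20 ≡ Thursday — that's 2295's doomsday.
In October the doomsday date is Oct 10.
Oct 9 is 1 day before Oct 10; 1 mod 7 = 1, so Thursday − 1 = Wednesday.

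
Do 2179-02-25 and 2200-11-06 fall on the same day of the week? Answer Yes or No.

From Feb 25, 2179 to Nov 6, 2200 is 7924 days.
7924 mod 7 = 0, so they are the same weekday.
(Feb 25, 2179 is a Thursday; Nov 6, 2200 is a Thursday.)

Yes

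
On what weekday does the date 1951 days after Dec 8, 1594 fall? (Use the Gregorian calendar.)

First find the weekday of Dec 8, 1594. Doomsday rule: the anchor day for the 1500s is Wednesday. For year 94: 94÷12 = 7 r 10, and 10÷4 = 2, so 7+10+2 = 19.
Wednesday + 19 ≡ Monday — that's 1594's doomsday.
In December the doomsday date is Dec 12.
Dec 8 is 4 days before Dec 12; 4 mod 7 = 4, so Monday − 4 = Thursday.
1951 mod 7 = 5, so 1951 days after a Thursday is Thursday + 5 = Tuesday.

Tuesday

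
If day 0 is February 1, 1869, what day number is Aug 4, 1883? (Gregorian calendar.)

5297

Feb 1, 1869 → Feb 1, 1870: 365 days.
Feb 1, 1870 → Feb 1, 1871: 365 days.
Feb 1, 1871 → Feb 1, 1872: 365 days.
Feb 1, 1872 → Feb 1, 1873: 366 days (Feb 29, 1872 is in that span).
Feb 1, 1873 → Feb 1, 1874: 365 days.
Feb 1, 1874 → Feb 1, 1875: 365 days.
Feb 1, 1875 → Feb 1, 1876: 365 days.
Feb 1, 1876 → Feb 1, 1877: 366 days (Feb 29, 1876 is in that span).
Feb 1, 1877 → Feb 1, 1878: 365 days.
Feb 1, 1878 → Feb 1, 1879: 365 days.
Feb 1, 1879 → Feb 1, 1880: 365 days.
Feb 1, 1880 → Feb 1, 1881: 366 days (Feb 29, 1880 is in that span).
Feb 1, 1881 → Feb 1, 1882: 365 days.
Feb 1, 1882 → Feb 1, 1883: 365 days.
Feb 1, 1883 → Mar 1, 1883: 28 days (February has 28).
Mar 1, 1883 → Apr 1, 1883: 31 days (March has 31).
Apr 1, 1883 → May 1, 1883: 30 days (April has 30).
May 1, 1883 → Jun 1, 1883: 31 days (May has 31).
Jun 1, 1883 → Jul 1, 1883: 30 days (June has 30).
Jul 1, 1883 → Aug 1, 1883: 31 days (July has 31).
Aug 1, 1883 → Aug 4, 1883: 3 days.
Total: 5297 days.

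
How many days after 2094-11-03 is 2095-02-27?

116

Nov 3, 2094 → Dec 3, 2094: 30 days (November has 30).
Dec 3, 2094 → Jan 3, 2095: 31 days (December has 31).
Jan 3, 2095 → Feb 3, 2095: 31 days (January has 31).
Feb 3, 2095 → Feb 27, 2095: 24 days.
Total: 116 days.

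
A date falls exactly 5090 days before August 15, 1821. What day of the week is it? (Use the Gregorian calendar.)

Aug 15, 1821 is a Wednesday.
5090 mod 7 = 1, so 5090 days before a Wednesday is Wednesday − 1 = Tuesday.

Tuesday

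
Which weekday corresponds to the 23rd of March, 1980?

Doomsday rule: the anchor day for the 1900s is Wednesday. For year 80: 80÷12 = 6 r 8, and 8÷4 = 2, so 6+8+2 = 16.
Wednesday + 16 ≡ Friday — that's 1980's doomsday.
In March the doomsday date is Mar 14.
Mar 23 is 9 days after Mar 14; 9 mod 7 = 2, so Friday + 2 = Sunday.

Sunday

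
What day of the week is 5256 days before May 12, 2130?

First find the weekday of May 12, 2130. Doomsday rule: the anchor day for the 2100s is Sunday. For year 30: 30÷12 = 2 r 6, and 6÷4 = 1, so 2+6+1 = 9.
Sunday + 9 ≡ Tuesday — that's 2130's doomsday.
In May the doomsday date is May 9.
May 12 is 3 days after May 9; 3 mod 7 = 3, so Tuesday + 3 = Friday.
5256 mod 7 = 6, so 5256 days before a Friday is Friday − 6 = Saturday.

Saturday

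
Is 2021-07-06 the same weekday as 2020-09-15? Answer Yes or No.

From Sep 15, 2020 to Jul 6, 2021 is 294 days.
294 mod 7 = 0, so they are the same weekday.
(Sep 15, 2020 is a Tuesday; Jul 6, 2021 is a Tuesday.)

Yes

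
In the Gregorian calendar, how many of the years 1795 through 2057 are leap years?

Multiples of 4 in [1795,2057]: 66.
Of those, multiples of 100: 3 (not leap unless ÷400).
Multiples of 400: 1.
Leap years = 66 − 3 + 1 = 64.

64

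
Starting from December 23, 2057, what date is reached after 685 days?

November 8, 2059

+365 (one year) → Dec 23, 2058 (320 left).
Dec has 31 days: +9 → Jan 1, 2059 (311 left).
Jan has 31 days: +31 → Feb 1, 2059 (280 left).
Feb has 28 days: +28 → Mar 1, 2059 (252 left).
Mar has 31 days: +31 → Apr 1, 2059 (221 left).
Apr has 30 days: +30 → May 1, 2059 (191 left).
May has 31 days: +31 → Jun 1, 2059 (160 left).
Jun has 30 days: +30 → Jul 1, 2059 (130 left).
Jul has 31 days: +31 → Aug 1, 2059 (99 left).
Aug has 31 days: +31 → Sep 1, 2059 (68 left).
Sep has 30 days: +30 → Oct 1, 2059 (38 left).
Oct has 31 days: +31 → Nov 1, 2059 (7 left).
+7 → Nov 8, 2059.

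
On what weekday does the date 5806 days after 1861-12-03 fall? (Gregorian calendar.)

Dec 3, 1861 is a Tuesday.
5806 mod 7 = 3, so 5806 days after a Tuesday is Tuesday + 3 = Friday.

Friday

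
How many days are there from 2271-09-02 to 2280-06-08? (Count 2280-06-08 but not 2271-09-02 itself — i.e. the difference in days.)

Sep 2, 2271 → Sep 2, 2272: 366 days (Feb 29, 2272 is in that span).
Sep 2, 2272 → Sep 2, 2273: 365 days.
Sep 2, 2273 → Sep 2, 2274: 365 days.
Sep 2, 2274 → Sep 2, 2275: 365 days.
Sep 2, 2275 → Sep 2, 2276: 366 days (Feb 29, 2276 is in that span).
Sep 2, 2276 → Sep 2, 2277: 365 days.
Sep 2, 2277 → Sep 2, 2278: 365 days.
Sep 2, 2278 → Sep 2, 2279: 365 days.
Sep 2, 2279 → Oct 2, 2279: 30 days (September has 30).
Oct 2, 2279 → Nov 2, 2279: 31 days (October has 31).
Nov 2, 2279 → Dec 2, 2279: 30 days (November has 30).
Dec 2, 2279 → Jan 2, 2280: 31 days (December has 31).
Jan 2, 2280 → Feb 2, 2280: 31 days (January has 31).
Feb 2, 2280 → Mar 2, 2280: 29 days (February has 29).
Mar 2, 2280 → Apr 2, 2280: 31 days (March has 31).
Apr 2, 2280 → May 2, 2280: 30 days (April has 30).
May 2, 2280 → Jun 2, 2280: 31 days (May has 31).
Jun 2, 2280 → Jun 8, 2280: 6 days.
Total: 3202 days.

3202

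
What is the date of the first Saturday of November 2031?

November 1, 2031 is a Saturday.
The first Saturday is therefore November 1 (same day).

November 1, 2031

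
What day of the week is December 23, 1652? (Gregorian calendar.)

Doomsday rule: the anchor day for the 1600s is Tuesday. For year 52: 52÷12 = 4 r 4, and 4÷4 = 1, so 4+4+1 = 9.
Tuesday + 9 ≡ Thursday — that's 1652's doomsday.
In December the doomsday date is Dec 12.
Dec 23 is 11 days after Dec 12; 11 mod 7 = 4, so Thursday + 4 = Monday.

Monday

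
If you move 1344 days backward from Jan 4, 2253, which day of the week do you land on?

First find the weekday of Jan 4, 2253. Doomsday rule: the anchor day for the 2200s is Friday. For year 53: 53÷12 = 4 r 5, and 5÷4 = 1, so 4+5+1 = 10.
Friday + 10 ≡ Monday — that's 2253's doomsday.
In January the doomsday date is Jan 3 (2253 is not a leap year).
Jan 4 is 1 day after Jan 3; 1 mod 7 = 1, so Monday + 1 = Tuesday.
1344 mod 7 = 0, so 1344 days before a Tuesday is Tuesday − 0 = Tuesday.

Tuesday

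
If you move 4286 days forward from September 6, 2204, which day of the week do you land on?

Saturday

First find the weekday of Sep 6, 2204. Doomsday rule: the anchor day for the 2200s is Friday. For year 04: 4÷12 = 0 r 4, and 4÷4 = 1, so 0+4+1 = 5.
Friday + 5 ≡ Wednesday — that's 2204's doomsday.
In September the doomsday date is Sep 5.
Sep 6 is 1 day after Sep 5; 1 mod 7 = 1, so Wednesday + 1 = Thursday.
4286 mod 7 = 2, so 4286 days after a Thursday is Thursday + 2 = Saturday.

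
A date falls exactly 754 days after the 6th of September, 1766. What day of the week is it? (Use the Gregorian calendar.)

First find the weekday of Sep 6, 1766. Doomsday rule: the anchor day for the 1700s is Sunday. For year 66: 66÷12 = 5 r 6, and 6÷4 = 1, so 5+6+1 = 12.
Sunday + 12 ≡ Friday — that's 1766's doomsday.
In September the doomsday date is Sep 5.
Sep 6 is 1 day after Sep 5; 1 mod 7 = 1, so Friday + 1 = Saturday.
754 mod 7 = 5, so 754 days after a Saturday is Saturday + 5 = Thursday.

Thursday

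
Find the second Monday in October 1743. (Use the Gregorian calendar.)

October 1, 1743 is a Tuesday.
The first Monday is therefore October 7 (6 days later).
The second Monday is 7 + 1×7 = October 14.

October 14, 1743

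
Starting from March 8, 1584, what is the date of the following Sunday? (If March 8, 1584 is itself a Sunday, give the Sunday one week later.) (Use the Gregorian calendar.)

March 11, 1584

Mar 8, 1584 is a Thursday.
From Thursday to the next Sunday is 3 days.
Mar 8, 1584 + 3 = Mar 11, 1584.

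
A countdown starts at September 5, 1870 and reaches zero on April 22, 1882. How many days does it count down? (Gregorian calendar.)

4247

Sep 5, 1870 → Sep 5, 1871: 365 days.
Sep 5, 1871 → Sep 5, 1872: 366 days (Feb 29, 1872 is in that span).
Sep 5, 1872 → Sep 5, 1873: 365 days.
Sep 5, 1873 → Sep 5, 1874: 365 days.
Sep 5, 1874 → Sep 5, 1875: 365 days.
Sep 5, 1875 → Sep 5, 1876: 366 days (Feb 29, 1876 is in that span).
Sep 5, 1876 → Sep 5, 1877: 365 days.
Sep 5, 1877 → Sep 5, 1878: 365 days.
Sep 5, 1878 → Sep 5, 1879: 365 days.
Sep 5, 1879 → Sep 5, 1880: 366 days (Feb 29, 1880 is in that span).
Sep 5, 1880 → Sep 5, 1881: 365 days.
Sep 5, 1881 → Oct 5, 1881: 30 days (September has 30).
Oct 5, 1881 → Nov 5, 1881: 31 days (October has 31).
Nov 5, 1881 → Dec 5, 1881: 30 days (November has 30).
Dec 5, 1881 → Jan 5, 1882: 31 days (December has 31).
Jan 5, 1882 → Feb 5, 1882: 31 days (January has 31).
Feb 5, 1882 → Mar 5, 1882: 28 days (February has 28).
Mar 5, 1882 → Apr 5, 1882: 31 days (March has 31).
Apr 5, 1882 → Apr 22, 1882: 17 days.
Total: 4247 days.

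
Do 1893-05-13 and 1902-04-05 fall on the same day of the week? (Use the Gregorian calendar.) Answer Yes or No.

From May 13, 1893 to Apr 5, 1902 is 3248 days.
3248 mod 7 = 0, so they are the same weekday.
(May 13, 1893 is a Saturday; Apr 5, 1902 is a Saturday.)

Yes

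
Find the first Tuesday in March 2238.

March 6, 2238

March 1, 2238 is a Thursday.
The first Tuesday is therefore March 6 (5 days later).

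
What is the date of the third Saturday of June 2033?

June 18, 2033

June 1, 2033 is a Wednesday.
The first Saturday is therefore June 4 (3 days later).
The third Saturday is 4 + 2×7 = June 18.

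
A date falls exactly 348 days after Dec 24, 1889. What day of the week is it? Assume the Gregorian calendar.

Dec 24, 1889 is a Tuesday.
348 mod 7 = 5, so 348 days after a Tuesday is Tuesday + 5 = Sunday.

Sunday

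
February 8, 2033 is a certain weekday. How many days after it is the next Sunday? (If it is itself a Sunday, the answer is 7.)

Feb 8, 2033 is a Tuesday.
From Tuesday to the next Sunday is 5 days.

5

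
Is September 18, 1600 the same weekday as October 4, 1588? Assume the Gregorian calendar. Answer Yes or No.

No

From Oct 4, 1588 to Sep 18, 1600 is 4367 days.
4367 mod 7 = 6, so they are different weekdays.
(Oct 4, 1588 is a Tuesday; Sep 18, 1600 is a Monday.)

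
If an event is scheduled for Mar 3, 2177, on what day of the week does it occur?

Monday

Doomsday rule: the anchor day for the 2100s is Sunday. For year 77: 77÷12 = 6 r 5, and 5÷4 = 1, so 6+5+1 = 12.
Sunday + 12 ≡ Friday — that's 2177's doomsday.
In March the doomsday date is Mar 14.
Mar 3 is 11 days before Mar 14; 11 mod 7 = 4, so Friday − 4 = Monday.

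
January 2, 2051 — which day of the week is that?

Monday

Doomsday rule: the anchor day for the 2000s is Tuesday. For year 51: 51÷12 = 4 r 3, and 3÷4 = 0, so 4+3+0 = 7.
Tuesday + 7 ≡ Tuesday — that's 2051's doomsday.
In January the doomsday date is Jan 3 (2051 is not a leap year).
Jan 2 is 1 day before Jan 3; 1 mod 7 = 1, so Tuesday − 1 = Monday.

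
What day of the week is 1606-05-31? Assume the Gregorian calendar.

Wednesday

Doomsday rule: the anchor day for the 1600s is Tuesday. For year 06: 6÷12 = 0 r 6, and 6÷4 = 1, so 0+6+1 = 7.
Tuesday + 7 ≡ Tuesday — that's 1606's doomsday.
In May the doomsday date is May 9.
May 31 is 22 days after May 9; 22 mod 7 = 1, so Tuesday + 1 = Wednesday.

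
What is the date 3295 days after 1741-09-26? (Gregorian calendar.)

+365 (one year) → Sep 26, 1742 (2930 left).
+365 (one year) → Sep 26, 1743 (2565 left).
+366 (one year; includes Feb 29, 1744) → Sep 26, 1744 (2199 left).
+365 (one year) → Sep 26, 1745 (1834 left).
+365 (one year) → Sep 26, 1746 (1469 left).
+365 (one year) → Sep 26, 1747 (1104 left).
+366 (one year; includes Feb 29, 1748) → Sep 26, 1748 (738 left).
+365 (one year) → Sep 26, 1749 (373 left).
Sep has 30 days: +5 → Oct 1, 1749 (368 left).
Oct has 31 days: +31 → Nov 1, 1749 (337 left).
Nov has 30 days: +30 → Dec 1, 1749 (307 left).
Dec has 31 days: +31 → Jan 1, 1750 (276 left).
Jan has 31 days: +31 → Feb 1, 1750 (245 left).
Feb has 28 days: +28 → Mar 1, 1750 (217 left).
Mar has 31 days: +31 → Apr 1, 1750 (186 left).
Apr has 30 days: +30 → May 1, 1750 (156 left).
May has 31 days: +31 → Jun 1, 1750 (125 left).
Jun has 30 days: +30 → Jul 1, 1750 (95 left).
Jul has 31 days: +31 → Aug 1, 1750 (64 left).
Aug has 31 days: +31 → Sep 1, 1750 (33 left).
Sep has 30 days: +30 → Oct 1, 1750 (3 left).
+3 → Oct 4, 1750.

October 4, 1750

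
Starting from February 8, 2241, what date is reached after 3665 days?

+365 (one year) → Feb 8, 2242 (3300 left).
+365 (one year) → Feb 8, 2243 (2935 left).
+365 (one year) → Feb 8, 2244 (2570 left).
+366 (one year; includes Feb 29, 2244) → Feb 8, 2245 (2204 left).
+365 (one year) → Feb 8, 2246 (1839 left).
+365 (one year) → Feb 8, 2247 (1474 left).
+365 (one year) → Feb 8, 2248 (1109 left).
+366 (one year; includes Feb 29, 2248) → Feb 8, 2249 (743 left).
+365 (one year) → Feb 8, 2250 (378 left).
Feb has 28 days: +21 → Mar 1, 2250 (357 left).
Mar has 31 days: +31 → Apr 1, 2250 (326 left).
Apr has 30 days: +30 → May 1, 2250 (296 left).
May has 31 days: +31 → Jun 1, 2250 (265 left).
Jun has 30 days: +30 → Jul 1, 2250 (235 left).
Jul has 31 days: +31 → Aug 1, 2250 (204 left).
Aug has 31 days: +31 → Sep 1, 2250 (173 left).
Sep has 30 days: +30 → Oct 1, 2250 (143 left).
Oct has 31 days: +31 → Nov 1, 2250 (112 left).
Nov has 30 days: +30 → Dec 1, 2250 (82 left).
Dec has 31 days: +31 → Jan 1, 2251 (51 left).
Jan has 31 days: +31 → Feb 1, 2251 (20 left).
+20 → Feb 21, 2251.

February 21, 2251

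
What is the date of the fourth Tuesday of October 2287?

October 25, 2287

October 1, 2287 is a Saturday.
The first Tuesday is therefore October 4 (3 days later).
The fourth Tuesday is 4 + 3×7 = October 25.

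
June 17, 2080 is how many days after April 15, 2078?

794

Apr 15, 2078 → Apr 15, 2079: 365 days.
Apr 15, 2079 → Apr 15, 2080: 366 days (Feb 29, 2080 is in that span).
Apr 15, 2080 → May 15, 2080: 30 days (April has 30).
May 15, 2080 → Jun 15, 2080: 31 days (May has 31).
Jun 15, 2080 → Jun 17, 2080: 2 days.
Total: 794 days.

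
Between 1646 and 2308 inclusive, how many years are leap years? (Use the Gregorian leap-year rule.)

Multiples of 4 in [1646,2308]: 166.
Of those, multiples of 100: 7 (not leap unless ÷400).
Multiples of 400: 1.
Leap years = 166 − 7 + 1 = 160.

160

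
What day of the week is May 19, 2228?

Monday

Doomsday rule: the anchor day for the 2200s is Friday. For year 28: 28÷12 = 2 r 4, and 4÷4 = 1, so 2+4+1 = 7.
Friday + 7 ≡ Friday — that's 2228's doomsday.
In May the doomsday date is May 9.
May 19 is 10 days after May 9; 10 mod 7 = 3, so Friday + 3 = Monday.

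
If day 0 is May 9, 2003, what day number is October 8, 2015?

4535

May 9, 2003 → May 9, 2004: 366 days (Feb 29, 2004 is in that span).
May 9, 2004 → May 9, 2005: 365 days.
May 9, 2005 → May 9, 2006: 365 days.
May 9, 2006 → May 9, 2007: 365 days.
May 9, 2007 → May 9, 2008: 366 days (Feb 29, 2008 is in that span).
May 9, 2008 → May 9, 2009: 365 days.
May 9, 2009 → May 9, 2010: 365 days.
May 9, 2010 → May 9, 2011: 365 days.
May 9, 2011 → May 9, 2012: 366 days (Feb 29, 2012 is in that span).
May 9, 2012 → May 9, 2013: 365 days.
May 9, 2013 → May 9, 2014: 365 days.
May 9, 2014 → May 9, 2015: 365 days.
May 9, 2015 → Jun 9, 2015: 31 days (May has 31).
Jun 9, 2015 → Jul 9, 2015: 30 days (June has 30).
Jul 9, 2015 → Aug 9, 2015: 31 days (July has 31).
Aug 9, 2015 → Sep 9, 2015: 31 days (August has 31).
Sep 9, 2015 → Oct 8, 2015: 29 days.
Total: 4535 days.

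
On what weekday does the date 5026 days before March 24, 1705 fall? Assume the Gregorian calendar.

Tuesday

First find the weekday of Mar 24, 1705. Doomsday rule: the anchor day for the 1700s is Sunday. For year 05: 5÷12 = 0 r 5, and 5÷4 = 1, so 0+5+1 = 6.
Sunday + 6 ≡ Saturday — that's 1705's doomsday.
In March the doomsday date is Mar 14.
Mar 24 is 10 days after Mar 14; 10 mod 7 = 3, so Saturday + 3 = Tuesday.
5026 mod 7 = 0, so 5026 days before a Tuesday is Tuesday − 0 = Tuesday.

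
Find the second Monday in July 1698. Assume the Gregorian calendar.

July 14, 1698

July 1, 1698 is a Tuesday.
The first Monday is therefore July 7 (6 days later).
The second Monday is 7 + 1×7 = July 14.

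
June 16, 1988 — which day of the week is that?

Thursday

Doomsday rule: the anchor day for the 1900s is Wednesday. For year 88: 88÷12 = 7 r 4, and 4÷4 = 1, so 7+4+1 = 12.
Wednesday + 12 ≡ Monday — that's 1988's doomsday.
In June the doomsday date is Jun 6.
Jun 16 is 10 days after Jun 6; 10 mod 7 = 3, so Monday + 3 = Thursday.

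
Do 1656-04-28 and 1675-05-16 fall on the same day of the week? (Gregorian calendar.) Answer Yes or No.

No

From Apr 28, 1656 to May 16, 1675 is 6957 days.
6957 mod 7 = 6, so they are different weekdays.
(Apr 28, 1656 is a Friday; May 16, 1675 is a Thursday.)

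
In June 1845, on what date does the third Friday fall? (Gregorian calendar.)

June 1, 1845 is a Sunday.
The first Friday is therefore June 6 (5 days later).
The third Friday is 6 + 2×7 = June 20.

June 20, 1845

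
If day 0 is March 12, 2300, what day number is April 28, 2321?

Mar 12, 2300 → Mar 12, 2301: 365 days.
Mar 12, 2301 → Mar 12, 2302: 365 days.
Mar 12, 2302 → Mar 12, 2303: 365 days.
Mar 12, 2303 → Mar 12, 2304: 366 days (Feb 29, 2304 is in that span).
Mar 12, 2304 → Mar 12, 2305: 365 days.
Mar 12, 2305 → Mar 12, 2306: 365 days.
Mar 12, 2306 → Mar 12, 2307: 365 days.
Mar 12, 2307 → Mar 12, 2308: 366 days (Feb 29, 2308 is in that span).
Mar 12, 2308 → Mar 12, 2309: 365 days.
Mar 12, 2309 → Mar 12, 2310: 365 days.
Mar 12, 2310 → Mar 12, 2311: 365 days.
Mar 12, 2311 → Mar 12, 2312: 366 days (Feb 29, 2312 is in that span).
Mar 12, 2312 → Mar 12, 2313: 365 days.
Mar 12, 2313 → Mar 12, 2314: 365 days.
Mar 12, 2314 → Mar 12, 2315: 365 days.
Mar 12, 2315 → Mar 12, 2316: 366 days (Feb 29, 2316 is in that span).
Mar 12, 2316 → Mar 12, 2317: 365 days.
Mar 12, 2317 → Mar 12, 2318: 365 days.
Mar 12, 2318 → Mar 12, 2319: 365 days.
Mar 12, 2319 → Mar 12, 2320: 366 days (Feb 29, 2320 is in that span).
Mar 12, 2320 → Mar 12, 2321: 365 days.
Mar 12, 2321 → Apr 12, 2321: 31 days (March has 31).
Apr 12, 2321 → Apr 28, 2321: 16 days.
Total: 7717 days.

7717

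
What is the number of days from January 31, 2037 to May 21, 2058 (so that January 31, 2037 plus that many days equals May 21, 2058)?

Jan 31, 2037 → Jan 31, 2038: 365 days.
Jan 31, 2038 → Jan 31, 2039: 365 days.
Jan 31, 2039 → Jan 31, 2040: 365 days.
Jan 31, 2040 → Jan 31, 2041: 366 days (Feb 29, 2040 is in that span).
Jan 31, 2041 → Jan 31, 2042: 365 days.
Jan 31, 2042 → Jan 31, 2043: 365 days.
Jan 31, 2043 → Jan 31, 2044: 365 days.
Jan 31, 2044 → Jan 31, 2045: 366 days (Feb 29, 2044 is in that span).
Jan 31, 2045 → Jan 31, 2046: 365 days.
Jan 31, 2046 → Jan 31, 2047: 365 days.
Jan 31, 2047 → Jan 31, 2048: 365 days.
Jan 31, 2048 → Jan 31, 2049: 366 days (Feb 29, 2048 is in that span).
Jan 31, 2049 → Jan 31, 2050: 365 days.
Jan 31, 2050 → Jan 31, 2051: 365 days.
Jan 31, 2051 → Jan 31, 2052: 365 days.
Jan 31, 2052 → Jan 31, 2053: 366 days (Feb 29, 2052 is in that span).
Jan 31, 2053 → Jan 31, 2054: 365 days.
Jan 31, 2054 → Jan 31, 2055: 365 days.
Jan 31, 2055 → Jan 31, 2056: 365 days.
Jan 31, 2056 → Jan 31, 2057: 366 days (Feb 29, 2056 is in that span).
Jan 31, 2057 → Jan 31, 2058: 365 days.
Jan 31, 2058 → Feb 28, 2058: 28 days (January has 31).
Feb 28, 2058 → Mar 28, 2058: 28 days (February has 28).
Mar 28, 2058 → Apr 28, 2058: 31 days (March has 31).
Apr 28, 2058 → May 21, 2058: 23 days.
Total: 7780 days.

7780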